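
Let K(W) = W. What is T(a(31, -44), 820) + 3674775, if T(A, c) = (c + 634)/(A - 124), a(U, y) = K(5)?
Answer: 437296771/119 ≈ 3.6748e+6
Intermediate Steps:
a(U, y) = 5
T(A, c) = (634 + c)/(-124 + A)
T(a(31, -44), 820) + 3674775 = (634 + 820)/(-124 + 5) + 3674775 = 1454/(-119) + 3674775 = -1/119*1454 + 3674775 = -1454/119 + 3674775 = 437296771/119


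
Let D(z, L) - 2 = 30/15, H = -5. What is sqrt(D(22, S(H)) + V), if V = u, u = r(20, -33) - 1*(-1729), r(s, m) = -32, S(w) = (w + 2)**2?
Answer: 9*sqrt(21) ≈ 41.243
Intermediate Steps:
S(w) = (2 + w)**2
D(z, L) = 4 (D(z, L) = 2 + 30/15 = 2 + 30*(1/15) = 2 + 2 = 4)
u = 1697 (u = -32 - 1*(-1729) = -32 + 1729 = 1697)
V = 1697
sqrt(D(22, S(H)) + V) = sqrt(4 + 1697) = sqrt(1701) = 9*sqrt(21)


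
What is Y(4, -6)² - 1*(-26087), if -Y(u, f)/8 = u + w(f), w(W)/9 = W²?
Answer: 6911463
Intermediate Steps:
w(W) = 9*W²
Y(u, f) = -72*f² - 8*u (Y(u, f) = -8*(u + 9*f²) = -72*f² - 8*u)
Y(4, -6)² - 1*(-26087) = (-72*(-6)² - 8*4)² - 1*(-26087) = (-72*36 - 32)² + 26087 = (-2592 - 32)² + 26087 = (-2624)² + 26087 = 6885376 + 26087 = 6911463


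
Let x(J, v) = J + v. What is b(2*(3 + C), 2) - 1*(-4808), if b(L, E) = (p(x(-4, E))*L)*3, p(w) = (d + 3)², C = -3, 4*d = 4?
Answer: 4808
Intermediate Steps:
d = 1 (d = (¼)*4 = 1)
p(w) = 16 (p(w) = (1 + 3)² = 4² = 16)
b(L, E) = 48*L (b(L, E) = (16*L)*3 = 48*L)
b(2*(3 + C), 2) - 1*(-4808) = 48*(2*(3 - 3)) - 1*(-4808) = 48*(2*0) + 4808 = 48*0 + 4808 = 0 + 4808 = 4808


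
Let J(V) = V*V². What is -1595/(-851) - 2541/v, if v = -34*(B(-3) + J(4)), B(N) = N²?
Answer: 6121181/2112182 ≈ 2.8980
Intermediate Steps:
J(V) = V³
v = -2482 (v = -34*((-3)² + 4³) = -34*(9 + 64) = -34*73 = -2482)
-1595/(-851) - 2541/v = -1595/(-851) - 2541/(-2482) = -1595*(-1/851) - 2541*(-1/2482) = 1595/851 + 2541/2482 = 6121181/2112182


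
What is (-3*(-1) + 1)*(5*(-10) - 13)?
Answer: -252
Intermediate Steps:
(-3*(-1) + 1)*(5*(-10) - 13) = (3 + 1)*(-50 - 13) = 4*(-63) = -252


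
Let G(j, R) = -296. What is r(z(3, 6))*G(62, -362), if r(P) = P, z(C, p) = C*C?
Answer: -2664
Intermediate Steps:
z(C, p) = C²
r(z(3, 6))*G(62, -362) = 3²*(-296) = 9*(-296) = -2664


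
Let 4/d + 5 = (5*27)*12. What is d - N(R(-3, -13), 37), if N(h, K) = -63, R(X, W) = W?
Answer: 101749/1615 ≈ 63.003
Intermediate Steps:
d = 4/1615 (d = 4/(-5 + (5*27)*12) = 4/(-5 + 135*12) = 4/(-5 + 1620) = 4/1615 ≈ 0.0024768)
d - N(R(-3, -13), 37) = 4/1615 - 1*(-63) = 4/1615 + 63 = 101749/1615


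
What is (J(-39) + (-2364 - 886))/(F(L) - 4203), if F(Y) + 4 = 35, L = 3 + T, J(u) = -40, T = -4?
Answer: 235/298 ≈ 0.78859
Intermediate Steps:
L = -1 (L = 3 - 4 = -1)
F(Y) = 31 (F(Y) = -4 + 35 = 31)
(J(-39) + (-2364 - 886))/(F(L) - 4203) = (-40 + (-2364 - 886))/(31 - 4203) = (-40 - 3250)/(-4172) = -3290*(-1/4172) = 235/298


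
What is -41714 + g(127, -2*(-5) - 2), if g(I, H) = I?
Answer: -41587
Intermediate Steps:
-41714 + g(127, -2*(-5) - 2) = -41714 + 127 = -41587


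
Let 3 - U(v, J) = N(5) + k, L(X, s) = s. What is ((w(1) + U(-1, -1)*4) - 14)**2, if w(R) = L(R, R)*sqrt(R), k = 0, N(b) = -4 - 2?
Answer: 529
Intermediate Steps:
N(b) = -6
U(v, J) = 9 (U(v, J) = 3 - (-6 + 0) = 3 - 1*(-6) = 3 + 6 = 9)
w(R) = R**(3/2) (w(R) = R*sqrt(R) = R**(3/2))
((w(1) + U(-1, -1)*4) - 14)**2 = ((1**(3/2) + 9*4) - 14)**2 = ((1 + 36) - 14)**2 = (37 - 14)**2 = 23**2 = 529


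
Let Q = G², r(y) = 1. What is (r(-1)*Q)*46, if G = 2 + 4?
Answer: 1656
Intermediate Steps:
G = 6
Q = 36 (Q = 6² = 36)
(r(-1)*Q)*46 = (1*36)*46 = 36*46 = 1656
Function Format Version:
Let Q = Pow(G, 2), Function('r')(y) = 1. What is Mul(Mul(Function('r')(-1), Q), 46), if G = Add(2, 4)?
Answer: 1656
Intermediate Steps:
G = 6
Q = 36 (Q = Pow(6, 2) = 36)
Mul(Mul(Function('r')(-1), Q), 46) = Mul(Mul(1, 36), 46) = Mul(36, 46) = 1656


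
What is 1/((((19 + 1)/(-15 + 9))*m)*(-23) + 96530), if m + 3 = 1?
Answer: 3/289130 ≈ 1.0376e-5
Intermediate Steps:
m = -2 (m = -3 + 1 = -2)
1/((((19 + 1)/(-15 + 9))*m)*(-23) + 96530) = 1/((((19 + 1)/(-15 + 9))*(-2))*(-23) + 96530) = 1/(((20/(-6))*(-2))*(-23) + 96530) = 1/(((20*(-⅙))*(-2))*(-23) + 96530) = 1/(-10/3*(-2)*(-23) + 96530) = 1/((20/3)*(-23) + 96530) = 1/(-460/3 + 96530) = 1/(289130/3) = 3/289130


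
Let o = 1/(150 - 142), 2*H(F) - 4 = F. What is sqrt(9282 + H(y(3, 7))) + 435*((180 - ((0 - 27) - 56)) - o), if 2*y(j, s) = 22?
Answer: 914805/8 + sqrt(37158)/2 ≈ 1.1445e+5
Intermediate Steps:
y(j, s) = 11 (y(j, s) = (1/2)*22 = 11)
H(F) = 2 + F/2
o = 1/8 ≈ 0.12500
sqrt(9282 + H(y(3, 7))) + 435*((180 - ((0 - 27) - 56)) - o) = sqrt(9282 + (2 + (1/2)*11)) + 435*((180 - ((0 - 27) - 56)) - 1*1/8) = sqrt(9282 + (2 + 11/2)) + 435*((180 - (-27 - 56)) - 1/8) = sqrt(9282 + 15/2) + 435*((180 - 1*(-83)) - 1/8) = sqrt(18579/2) + 435*((180 + 83) - 1/8) = sqrt(37158)/2 + 435*(263 - 1/8) = sqrt(37158)/2 + 435*(2103/8) = sqrt(37158)/2 + 914805/8 = 914805/8 + sqrt(37158)/2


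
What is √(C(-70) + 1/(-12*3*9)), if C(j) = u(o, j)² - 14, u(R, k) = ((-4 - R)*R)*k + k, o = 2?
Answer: √192095063/18 ≈ 769.99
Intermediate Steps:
u(R, k) = k + R*k*(-4 - R) (u(R, k) = (R*(-4 - R))*k + k = R*k*(-4 - R) + k = k + R*k*(-4 - R))
C(j) = -14 + 121*j² (C(j) = (j*(1 - 1*2² - 4*2))² - 14 = (j*(1 - 1*4 - 8))² - 14 = (j*(1 - 4 - 8))² - 14 = (j*(-11))² - 14 = (-11*j)² - 14 = 121*j² - 14 = -14 + 121*j²)
√(C(-70) + 1/(-12*3*9)) = √((-14 + 121*(-70)²) + 1/(-12*3*9)) = √((-14 + 121*4900) + 1/(-36*9)) = √((-14 + 592900) + 1/(-324)) = √(592886 - 1/324) = √(192095063/324) = √192095063/18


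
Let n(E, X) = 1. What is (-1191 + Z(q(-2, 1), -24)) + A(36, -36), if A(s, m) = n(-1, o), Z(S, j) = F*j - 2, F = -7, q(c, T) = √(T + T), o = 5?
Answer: -1024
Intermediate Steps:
q(c, T) = √2*√T (q(c, T) = √(2*T) = √2*√T)
Z(S, j) = -2 - 7*j (Z(S, j) = -7*j - 2 = -2 - 7*j)
A(s, m) = 1
(-1191 + Z(q(-2, 1), -24)) + A(36, -36) = (-1191 + (-2 - 7*(-24))) + 1 = (-1191 + (-2 + 168)) + 1 = (-1191 + 166) + 1 = -1025 + 1 = -1024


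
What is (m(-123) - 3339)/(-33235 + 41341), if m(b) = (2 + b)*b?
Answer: 1924/1351 ≈ 1.4241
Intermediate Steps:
m(b) = b*(2 + b)
(m(-123) - 3339)/(-33235 + 41341) = (-123*(2 - 123) - 3339)/(-33235 + 41341) = (-123*(-121) - 3339)/8106 = (14883 - 3339)*(1/8106) = 11544*(1/8106) = 1924/1351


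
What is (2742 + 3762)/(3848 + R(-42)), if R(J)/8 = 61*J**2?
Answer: 813/108085 ≈ 0.0075219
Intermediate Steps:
R(J) = 488*J**2 (R(J) = 8*(61*J**2) = 488*J**2)
(2742 + 3762)/(3848 + R(-42)) = (2742 + 3762)/(3848 + 488*(-42)**2) = 6504/(3848 + 488*1764) = 6504/(3848 + 860832) = 6504/864680 = 6504*(1/864680) = 813/108085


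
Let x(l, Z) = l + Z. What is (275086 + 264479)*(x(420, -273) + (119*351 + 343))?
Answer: 22801477335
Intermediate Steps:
x(l, Z) = Z + l
(275086 + 264479)*(x(420, -273) + (119*351 + 343)) = (275086 + 264479)*((-273 + 420) + (119*351 + 343)) = 539565*(147 + (41769 + 343)) = 539565*(147 + 42112) = 539565*42259 = 22801477335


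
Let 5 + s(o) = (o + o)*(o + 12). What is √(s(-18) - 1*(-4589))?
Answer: 40*√3 ≈ 69.282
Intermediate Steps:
s(o) = -5 + 2*o*(12 + o) (s(o) = -5 + (o + o)*(o + 12) = -5 + (2*o)*(12 + o) = -5 + 2*o*(12 + o))
√(s(-18) - 1*(-4589)) = √((-5 + 2*(-18)² + 24*(-18)) - 1*(-4589)) = √((-5 + 2*324 - 432) + 4589) = √((-5 + 648 - 432) + 4589) = √(211 + 4589) = √4800 = 40*√3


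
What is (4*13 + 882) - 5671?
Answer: -4737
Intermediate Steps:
(4*13 + 882) - 5671 = (52 + 882) - 5671 = 934 - 5671 = -4737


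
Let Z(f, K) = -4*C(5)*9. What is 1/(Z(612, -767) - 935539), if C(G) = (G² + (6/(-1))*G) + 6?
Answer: -1/935575 ≈ -1.0689e-6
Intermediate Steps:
C(G) = 6 + G² - 6*G (C(G) = (G² + (6*(-1))*G) + 6 = (G² - 6*G) + 6 = 6 + G² - 6*G)
Z(f, K) = -36 (Z(f, K) = -4*(6 + 5² - 6*5)*9 = -4*(6 + 25 - 30)*9 = -4*1*9 = -4*9 = -36)
1/(Z(612, -767) - 935539) = 1/(-36 - 935539) = 1/(-935575) = -1/935575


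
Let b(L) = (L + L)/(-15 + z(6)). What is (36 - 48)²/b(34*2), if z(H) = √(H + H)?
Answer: -270/17 + 36*√3/17 ≈ -12.214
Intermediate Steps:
z(H) = √2*√H (z(H) = √(2*H) = √2*√H)
b(L) = 2*L/(-15 + 2*√3) (b(L) = (L + L)/(-15 + √2*√6) = (2*L)/(-15 + 2*√3) = 2*L/(-15 + 2*√3))
(36 - 48)²/b(34*2) = (36 - 48)²/(-340*2/71 - 4*34*2*√3/213) = (-12)²/(-10/71*68 - 4/213*68*√3) = 144/(-680/71 - 272*√3/213)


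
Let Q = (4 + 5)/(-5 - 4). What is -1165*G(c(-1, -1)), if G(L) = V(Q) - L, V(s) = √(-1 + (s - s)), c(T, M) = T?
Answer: -1165 - 1165*I ≈ -1165.0 - 1165.0*I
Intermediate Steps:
Q = -1 (Q = 9/(-9) = 9*(-⅑) = -1)
V(s) = I (V(s) = √(-1 + 0) = √(-1) = I)
G(L) = I - L
-1165*G(c(-1, -1)) = -1165*(I - 1*(-1)) = -1165*(I + 1) = -1165*(1 + I) = -1165 - 1165*I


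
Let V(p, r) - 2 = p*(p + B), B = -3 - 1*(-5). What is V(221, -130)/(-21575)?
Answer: -9857/4315 ≈ -2.2844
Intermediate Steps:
B = 2 (B = -3 + 5 = 2)
V(p, r) = 2 + p*(2 + p) (V(p, r) = 2 + p*(p + 2) = 2 + p*(2 + p))
V(221, -130)/(-21575) = (2 + 221² + 2*221)/(-21575) = (2 + 48841 + 442)*(-1/21575) = 49285*(-1/21575) = -9857/4315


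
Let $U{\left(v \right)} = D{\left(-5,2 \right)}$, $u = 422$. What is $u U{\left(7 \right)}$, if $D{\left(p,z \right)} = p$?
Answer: $-2110$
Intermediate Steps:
$U{\left(v \right)} = -5$
$u U{\left(7 \right)} = 422 \left(-5\right) = -2110$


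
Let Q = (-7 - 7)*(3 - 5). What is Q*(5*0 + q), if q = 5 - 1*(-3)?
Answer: 224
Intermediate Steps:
Q = 28 (Q = -14*(-2) = 28)
q = 8 (q = 5 + 3 = 8)
Q*(5*0 + q) = 28*(5*0 + 8) = 28*(0 + 8) = 28*8 = 224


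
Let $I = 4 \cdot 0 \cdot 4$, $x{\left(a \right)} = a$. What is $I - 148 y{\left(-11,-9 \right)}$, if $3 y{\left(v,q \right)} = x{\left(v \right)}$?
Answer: $\frac{1628}{3} \approx 542.67$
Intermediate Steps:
$I = 0$ ($I = 0 \cdot 4 = 0$)
$y{\left(v,q \right)} = \frac{v}{3}$
$I - 148 y{\left(-11,-9 \right)} = 0 - 148 \cdot \frac{1}{3} \left(-11\right) = 0 - - \frac{1628}{3} = 0 + \frac{1628}{3} = \frac{1628}{3}$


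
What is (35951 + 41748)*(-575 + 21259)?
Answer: 1607126116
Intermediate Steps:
(35951 + 41748)*(-575 + 21259) = 77699*20684 = 1607126116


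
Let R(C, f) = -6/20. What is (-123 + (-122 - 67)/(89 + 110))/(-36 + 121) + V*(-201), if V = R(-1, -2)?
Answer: 1990617/33830 ≈ 58.842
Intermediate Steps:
R(C, f) = -3/10 (R(C, f) = -6*1/20 = -3/10)
V = -3/10 ≈ -0.30000
(-123 + (-122 - 67)/(89 + 110))/(-36 + 121) + V*(-201) = (-123 + (-122 - 67)/(89 + 110))/(-36 + 121) - 3/10*(-201) = (-123 - 189/199)/85 + 603/10 = (-123 - 189*1/199)*(1/85) + 603/10 = (-123 - 189/199)*(1/85) + 603/10 = -24666/199*1/85 + 603/10 = -24666/16915 + 603/10 = 1990617/33830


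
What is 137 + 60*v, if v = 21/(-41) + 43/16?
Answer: 43873/164 ≈ 267.52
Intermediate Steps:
v = 1427/656 (v = 21*(-1/41) + 43*(1/16) = -21/41 + 43/16 = 1427/656 ≈ 2.1753)
137 + 60*v = 137 + 60*(1427/656) = 137 + 21405/164 = 43873/164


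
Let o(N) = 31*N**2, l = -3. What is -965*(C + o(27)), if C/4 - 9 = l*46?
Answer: -21310095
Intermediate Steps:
C = -516 (C = 36 + 4*(-3*46) = 36 + 4*(-138) = 36 - 552 = -516)
-965*(C + o(27)) = -965*(-516 + 31*27**2) = -965*(-516 + 31*729) = -965*(-516 + 22599) = -965*22083 = -21310095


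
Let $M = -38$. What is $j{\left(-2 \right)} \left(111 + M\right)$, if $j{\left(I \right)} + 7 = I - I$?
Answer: $-511$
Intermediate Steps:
$j{\left(I \right)} = -7$ ($j{\left(I \right)} = -7 + \left(I - I\right) = -7 + 0 = -7$)
$j{\left(-2 \right)} \left(111 + M\right) = - 7 \left(111 - 38\right) = \left(-7\right) 73 = -511$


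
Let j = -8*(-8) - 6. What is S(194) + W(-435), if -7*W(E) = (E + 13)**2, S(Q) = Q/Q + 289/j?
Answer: -10326443/406 ≈ -25435.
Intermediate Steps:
j = 58 (j = 64 - 6 = 58)
S(Q) = 347/58 (S(Q) = Q/Q + 289/58 = 1 + 289*(1/58) = 1 + 289/58 = 347/58)
W(E) = -(13 + E)**2/7 (W(E) = -(E + 13)**2/7 = -(13 + E)**2/7)
S(194) + W(-435) = 347/58 - (13 - 435)**2/7 = 347/58 - 1/7*(-422)**2 = 347/58 - 1/7*178084 = 347/58 - 178084/7 = -10326443/406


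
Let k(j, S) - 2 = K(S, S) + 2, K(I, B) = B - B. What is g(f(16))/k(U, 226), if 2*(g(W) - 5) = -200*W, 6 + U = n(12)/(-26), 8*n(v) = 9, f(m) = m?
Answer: -1595/4 ≈ -398.75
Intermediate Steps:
K(I, B) = 0
n(v) = 9/8 (n(v) = (⅛)*9 = 9/8)
U = -1257/208 (U = -6 + (9/8)/(-26) = -6 + (9/8)*(-1/26) = -6 - 9/208 = -1257/208 ≈ -6.0433)
k(j, S) = 4 (k(j, S) = 2 + (0 + 2) = 2 + 2 = 4)
g(W) = 5 - 100*W (g(W) = 5 + (-200*W)/2 = 5 - 100*W)
g(f(16))/k(U, 226) = (5 - 100*16)/4 = (5 - 1600)*(¼) = -1595*¼ = -1595/4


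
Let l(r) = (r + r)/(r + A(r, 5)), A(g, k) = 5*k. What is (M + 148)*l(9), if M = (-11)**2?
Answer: 2421/17 ≈ 142.41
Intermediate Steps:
l(r) = 2*r/(25 + r) (l(r) = (r + r)/(r + 5*5) = (2*r)/(r + 25) = (2*r)/(25 + r) = 2*r/(25 + r))
M = 121
(M + 148)*l(9) = (121 + 148)*(2*9/(25 + 9)) = 269*(2*9/34) = 269*(2*9*(1/34)) = 269*(9/17) = 2421/17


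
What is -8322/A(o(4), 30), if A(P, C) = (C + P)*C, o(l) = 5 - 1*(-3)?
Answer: -73/10 ≈ -7.3000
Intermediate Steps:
o(l) = 8 (o(l) = 5 + 3 = 8)
A(P, C) = C*(C + P)
-8322/A(o(4), 30) = -8322*1/(30*(30 + 8)) = -8322/(30*38) = -8322/1140 = -8322*1/1140 = -73/10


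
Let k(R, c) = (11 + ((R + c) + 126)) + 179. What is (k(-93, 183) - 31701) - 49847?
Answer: -81142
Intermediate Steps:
k(R, c) = 316 + R + c (k(R, c) = (11 + (126 + R + c)) + 179 = (137 + R + c) + 179 = 316 + R + c)
(k(-93, 183) - 31701) - 49847 = ((316 - 93 + 183) - 31701) - 49847 = (406 - 31701) - 49847 = -31295 - 49847 = -81142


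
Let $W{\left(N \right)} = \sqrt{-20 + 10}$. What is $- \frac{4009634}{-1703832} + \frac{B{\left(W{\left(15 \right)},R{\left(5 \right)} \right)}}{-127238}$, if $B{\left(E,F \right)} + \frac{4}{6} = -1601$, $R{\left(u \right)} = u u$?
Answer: $\frac{128226695453}{54198044004} \approx 2.3659$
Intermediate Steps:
$W{\left(N \right)} = i \sqrt{10}$ ($W{\left(N \right)} = \sqrt{-10} = i \sqrt{10}$)
$R{\left(u \right)} = u^{2}$
$B{\left(E,F \right)} = - \frac{4805}{3}$ ($B{\left(E,F \right)} = - \frac{2}{3} - 1601 = - \frac{4805}{3}$)
$- \frac{4009634}{-1703832} + \frac{B{\left(W{\left(15 \right)},R{\left(5 \right)} \right)}}{-127238} = - \frac{4009634}{-1703832} - \frac{4805}{3 \left(-127238\right)} = \left(-4009634\right) \left(- \frac{1}{1703832}\right) - - \frac{4805}{381714} = \frac{2004817}{851916} + \frac{4805}{381714} = \frac{128226695453}{54198044004}$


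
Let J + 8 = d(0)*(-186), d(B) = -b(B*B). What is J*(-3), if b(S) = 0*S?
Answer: 24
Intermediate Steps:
b(S) = 0
d(B) = 0 (d(B) = -1*0 = 0)
J = -8 (J = -8 + 0*(-186) = -8 + 0 = -8)
J*(-3) = -8*(-3) = 24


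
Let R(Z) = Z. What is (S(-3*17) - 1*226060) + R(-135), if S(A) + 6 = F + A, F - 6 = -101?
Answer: -226347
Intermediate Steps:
F = -95 (F = 6 - 101 = -95)
S(A) = -101 + A (S(A) = -6 + (-95 + A) = -101 + A)
(S(-3*17) - 1*226060) + R(-135) = ((-101 - 3*17) - 1*226060) - 135 = ((-101 - 51) - 226060) - 135 = (-152 - 226060) - 135 = -226212 - 135 = -226347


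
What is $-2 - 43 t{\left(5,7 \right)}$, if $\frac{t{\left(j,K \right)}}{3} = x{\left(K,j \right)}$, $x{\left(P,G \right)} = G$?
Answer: $-647$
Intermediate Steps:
$t{\left(j,K \right)} = 3 j$
$-2 - 43 t{\left(5,7 \right)} = -2 - 43 \cdot 3 \cdot 5 = -2 - 645 = -647$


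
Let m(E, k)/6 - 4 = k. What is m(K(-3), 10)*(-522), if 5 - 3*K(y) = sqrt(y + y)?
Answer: -43848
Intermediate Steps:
K(y) = 5/3 - sqrt(2)*sqrt(y)/3 (K(y) = 5/3 - sqrt(y + y)/3 = 5/3 - sqrt(2)*sqrt(y)/3)
m(E, k) = 24 + 6*k
m(K(-3), 10)*(-522) = (24 + 6*10)*(-522) = (24 + 60)*(-522) = 84*(-522) = -43848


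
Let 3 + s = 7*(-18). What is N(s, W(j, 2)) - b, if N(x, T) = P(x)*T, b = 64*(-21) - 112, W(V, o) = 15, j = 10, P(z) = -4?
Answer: 1396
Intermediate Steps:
s = -129 (s = -3 + 7*(-18) = -3 - 126 = -129)
b = -1456 (b = -1344 - 112 = -1456)
N(x, T) = -4*T
N(s, W(j, 2)) - b = -4*15 - 1*(-1456) = -60 + 1456 = 1396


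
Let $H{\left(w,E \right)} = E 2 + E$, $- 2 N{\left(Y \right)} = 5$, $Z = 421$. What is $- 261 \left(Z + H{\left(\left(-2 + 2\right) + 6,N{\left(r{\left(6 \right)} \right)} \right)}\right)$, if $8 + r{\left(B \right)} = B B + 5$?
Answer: $- \frac{215847}{2} \approx -1.0792 \cdot 10^{5}$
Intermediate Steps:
$r{\left(B \right)} = -3 + B^{2}$ ($r{\left(B \right)} = -8 + \left(B B + 5\right) = -8 + \left(B^{2} + 5\right) = -8 + \left(5 + B^{2}\right) = -3 + B^{2}$)
$N{\left(Y \right)} = - \frac{5}{2}$ ($N{\left(Y \right)} = \left(- \frac{1}{2}\right) 5 = - \frac{5}{2}$)
$H{\left(w,E \right)} = 3 E$ ($H{\left(w,E \right)} = 2 E + E = 3 E$)
$- 261 \left(Z + H{\left(\left(-2 + 2\right) + 6,N{\left(r{\left(6 \right)} \right)} \right)}\right) = - 261 \left(421 + 3 \left(- \frac{5}{2}\right)\right) = - 261 \left(421 - \frac{15}{2}\right) = \left(-261\right) \frac{827}{2} = - \frac{215847}{2}$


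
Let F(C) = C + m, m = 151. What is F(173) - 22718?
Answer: -22394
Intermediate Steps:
F(C) = 151 + C (F(C) = C + 151 = 151 + C)
F(173) - 22718 = (151 + 173) - 22718 = 324 - 22718 = -22394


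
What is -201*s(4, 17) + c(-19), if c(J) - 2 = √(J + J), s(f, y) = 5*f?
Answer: -4018 + I*√38 ≈ -4018.0 + 6.1644*I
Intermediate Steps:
c(J) = 2 + √2*√J (c(J) = 2 + √(J + J) = 2 + √(2*J) = 2 + √2*√J)
-201*s(4, 17) + c(-19) = -1005*4 + (2 + √2*√(-19)) = -201*20 + (2 + √2*(I*√19)) = -4020 + (2 + I*√38) = -4018 + I*√38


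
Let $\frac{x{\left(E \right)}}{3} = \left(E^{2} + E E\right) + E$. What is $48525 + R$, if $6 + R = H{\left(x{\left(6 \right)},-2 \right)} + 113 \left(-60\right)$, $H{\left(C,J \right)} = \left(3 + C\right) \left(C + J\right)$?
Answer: $96723$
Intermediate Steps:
$x{\left(E \right)} = 3 E + 6 E^{2}$ ($x{\left(E \right)} = 3 \left(\left(E^{2} + E E\right) + E\right) = 3 \left(\left(E^{2} + E^{2}\right) + E\right) = 3 \left(2 E^{2} + E\right) = 3 \left(E + 2 E^{2}\right) = 3 E + 6 E^{2}$)
$R = 48198$ ($R = -6 + \left(\left(\left(3 \cdot 6 \left(1 + 2 \cdot 6\right)\right)^{2} + 3 \cdot 3 \cdot 6 \left(1 + 2 \cdot 6\right) + 3 \left(-2\right) + 3 \cdot 6 \left(1 + 2 \cdot 6\right) \left(-2\right)\right) + 113 \left(-60\right)\right) = -6 - \left(6786 - 324 \left(1 + 12\right)^{2} - 3 \cdot 6 \left(1 + 12\right) \left(-2\right) - 9 \cdot 6 \left(1 + 12\right)\right) = -6 - \left(-47970 - 3 \cdot 6 \cdot 13 \left(-2\right) - 9 \cdot 6 \cdot 13\right) = -6 + \left(\left(234^{2} + 3 \cdot 234 - 6 + 234 \left(-2\right)\right) - 6780\right) = -6 + \left(\left(54756 + 702 - 6 - 468\right) - 6780\right) = -6 + \left(54984 - 6780\right) = -6 + 48204 = 48198$)
$48525 + R = 48525 + 48198 = 96723$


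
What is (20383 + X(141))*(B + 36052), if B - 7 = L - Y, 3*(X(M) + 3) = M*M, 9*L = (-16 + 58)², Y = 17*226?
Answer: 875377891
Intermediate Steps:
Y = 3842
L = 196 (L = (-16 + 58)²/9 = (⅑)*42² = (⅑)*1764 = 196)
X(M) = -3 + M²/3 (X(M) = -3 + (M*M)/3 = -3 + M²/3)
B = -3639 (B = 7 + (196 - 1*3842) = 7 + (196 - 3842) = 7 - 3646 = -3639)
(20383 + X(141))*(B + 36052) = (20383 + (-3 + (⅓)*141²))*(-3639 + 36052) = (20383 + (-3 + (⅓)*19881))*32413 = (20383 + (-3 + 6627))*32413 = (20383 + 6624)*32413 = 27007*32413 = 875377891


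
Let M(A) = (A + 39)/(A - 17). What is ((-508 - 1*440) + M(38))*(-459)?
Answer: 433449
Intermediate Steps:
M(A) = (39 + A)/(-17 + A)
((-508 - 1*440) + M(38))*(-459) = ((-508 - 1*440) + (39 + 38)/(-17 + 38))*(-459) = ((-508 - 440) + 77/21)*(-459) = (-948 + (1/21)*77)*(-459) = (-948 + 11/3)*(-459) = -2833/3*(-459) = 433449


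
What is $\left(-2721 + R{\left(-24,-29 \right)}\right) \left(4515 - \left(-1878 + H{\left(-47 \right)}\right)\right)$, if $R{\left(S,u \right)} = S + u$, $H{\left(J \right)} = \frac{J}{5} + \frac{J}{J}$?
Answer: $- \frac{88787418}{5} \approx -1.7757 \cdot 10^{7}$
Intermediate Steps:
$H{\left(J \right)} = 1 + \frac{J}{5}$ ($H{\left(J \right)} = J \frac{1}{5} + 1 = \frac{J}{5} + 1 = 1 + \frac{J}{5}$)
$\left(-2721 + R{\left(-24,-29 \right)}\right) \left(4515 - \left(-1878 + H{\left(-47 \right)}\right)\right) = \left(-2721 - 53\right) \left(4515 + \left(1878 - \left(1 + \frac{1}{5} \left(-47\right)\right)\right)\right) = \left(-2721 - 53\right) \left(4515 + \left(1878 - \left(1 - \frac{47}{5}\right)\right)\right) = - 2774 \left(4515 + \left(1878 - - \frac{42}{5}\right)\right) = - 2774 \left(4515 + \left(1878 + \frac{42}{5}\right)\right) = - 2774 \left(4515 + \frac{9432}{5}\right) = \left(-2774\right) \frac{32007}{5} = - \frac{88787418}{5}$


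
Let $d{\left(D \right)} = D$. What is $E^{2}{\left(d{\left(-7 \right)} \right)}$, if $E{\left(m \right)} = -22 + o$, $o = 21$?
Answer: $1$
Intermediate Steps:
$E{\left(m \right)} = -1$ ($E{\left(m \right)} = -22 + 21 = -1$)
$E^{2}{\left(d{\left(-7 \right)} \right)} = \left(-1\right)^{2} = 1$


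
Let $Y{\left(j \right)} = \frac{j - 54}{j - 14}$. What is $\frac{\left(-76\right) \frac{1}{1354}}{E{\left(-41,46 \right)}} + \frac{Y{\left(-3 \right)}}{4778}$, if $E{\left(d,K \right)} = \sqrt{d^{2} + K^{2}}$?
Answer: $\frac{57}{81226} - \frac{38 \sqrt{3797}}{2570569} \approx -0.00020916$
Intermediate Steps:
$E{\left(d,K \right)} = \sqrt{K^{2} + d^{2}}$
$Y{\left(j \right)} = \frac{-54 + j}{-14 + j}$
$\frac{\left(-76\right) \frac{1}{1354}}{E{\left(-41,46 \right)}} + \frac{Y{\left(-3 \right)}}{4778} = \frac{\left(-76\right) \frac{1}{1354}}{\sqrt{46^{2} + \left(-41\right)^{2}}} + \frac{\frac{1}{-14 - 3} \left(-54 - 3\right)}{4778} = \frac{\left(-76\right) \frac{1}{1354}}{\sqrt{2116 + 1681}} + \frac{1}{-17} \left(-57\right) \frac{1}{4778} = - \frac{38}{677 \sqrt{3797}} + \left(- \frac{1}{17}\right) \left(-57\right) \frac{1}{4778} = - \frac{38 \frac{\sqrt{3797}}{3797}}{677} + \frac{57}{17} \cdot \frac{1}{4778} = - \frac{38 \sqrt{3797}}{2570569} + \frac{57}{81226} = \frac{57}{81226} - \frac{38 \sqrt{3797}}{2570569}$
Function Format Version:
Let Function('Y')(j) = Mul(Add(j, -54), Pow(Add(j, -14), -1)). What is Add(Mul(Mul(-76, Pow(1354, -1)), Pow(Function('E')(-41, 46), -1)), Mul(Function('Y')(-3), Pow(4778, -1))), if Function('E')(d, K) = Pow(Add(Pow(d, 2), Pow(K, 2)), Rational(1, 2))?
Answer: Add(Rational(57, 81226), Mul(Rational(-38, 2570569), Pow(3797, Rational(1, 2)))) ≈ -0.00020916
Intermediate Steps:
Function('E')(d, K) = Pow(Add(Pow(K, 2), Pow(d, 2)), Rational(1, 2))
Function('Y')(j) = Mul(Pow(Add(-14, j), -1), Add(-54, j)) (Function('Y')(j) = Mul(Add(-54, j), Pow(Add(-14, j), -1)) = Mul(Pow(Add(-14, j), -1), Add(-54, j)))
Add(Mul(Mul(-76, Pow(1354, -1)), Pow(Function('E')(-41, 46), -1)), Mul(Function('Y')(-3), Pow(4778, -1))) = Add(Mul(Mul(-76, Pow(1354, -1)), Pow(Pow(Add(Pow(46, 2), Pow(-41, 2)), Rational(1, 2)), -1)), Mul(Mul(Pow(Add(-14, -3), -1), Add(-54, -3)), Pow(4778, -1))) = Add(Mul(Mul(-76, Rational(1, 1354)), Pow(Pow(Add(2116, 1681), Rational(1, 2)), -1)), Mul(Mul(Pow(-17, -1), -57), Rational(1, 4778))) = Add(Mul(Rational(-38, 677), Pow(Pow(3797, Rational(1, 2)), -1)), Mul(Mul(Rational(-1, 17), -57), Rational(1, 4778))) = Add(Mul(Rational(-38, 677), Mul(Rational(1, 3797), Pow(3797, Rational(1, 2)))), Mul(Rational(57, 17), Rational(1, 4778))) = Add(Mul(Rational(-38, 2570569), Pow(3797, Rational(1, 2))), Rational(57, 81226)) = Add(Rational(57, 81226), Mul(Rational(-38, 2570569), Pow(3797, Rational(1, 2))))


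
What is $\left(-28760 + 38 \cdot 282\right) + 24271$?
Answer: $6227$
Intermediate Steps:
$\left(-28760 + 38 \cdot 282\right) + 24271 = \left(-28760 + 10716\right) + 24271 = -18044 + 24271 = 6227$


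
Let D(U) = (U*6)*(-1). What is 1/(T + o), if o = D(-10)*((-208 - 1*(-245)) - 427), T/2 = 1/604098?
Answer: -302049/7067946599 ≈ -4.2735e-5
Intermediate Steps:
T = 1/302049 (T = 2/604098 = 2*(1/604098) = 1/302049 ≈ 3.3107e-6)
D(U) = -6*U (D(U) = (6*U)*(-1) = -6*U)
o = -23400 (o = (-6*(-10))*((-208 - 1*(-245)) - 427) = 60*((-208 + 245) - 427) = 60*(37 - 427) = 60*(-390) = -23400)
1/(T + o) = 1/(1/302049 - 23400) = 1/(-7067946599/302049) = -302049/7067946599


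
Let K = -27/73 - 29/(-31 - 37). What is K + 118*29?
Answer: 16987089/4964 ≈ 3422.1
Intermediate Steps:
K = 281/4964 (K = -27*1/73 - 29/(-68) = -27/73 - 29*(-1/68) = -27/73 + 29/68 = 281/4964 ≈ 0.056608)
K + 118*29 = 281/4964 + 118*29 = 281/4964 + 3422 = 16987089/4964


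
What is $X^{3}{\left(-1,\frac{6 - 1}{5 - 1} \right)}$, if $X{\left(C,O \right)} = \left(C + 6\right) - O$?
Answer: $\frac{3375}{64} \approx 52.734$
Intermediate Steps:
$X{\left(C,O \right)} = 6 + C - O$ ($X{\left(C,O \right)} = \left(6 + C\right) - O = 6 + C - O$)
$X^{3}{\left(-1,\frac{6 - 1}{5 - 1} \right)} = \left(6 - 1 - \frac{6 - 1}{5 - 1}\right)^{3} = \left(6 - 1 - \frac{5}{4}\right)^{3} = \left(\frac{15}{4}\right)^{3} = \frac{3375}{64}$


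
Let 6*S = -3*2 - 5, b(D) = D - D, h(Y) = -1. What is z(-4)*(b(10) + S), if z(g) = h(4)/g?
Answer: -11/24 ≈ -0.45833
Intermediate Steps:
z(g) = -1/g
b(D) = 0
S = -11/6 (S = (-3*2 - 5)/6 = (-6 - 5)/6 = (⅙)*(-11) = -11/6 ≈ -1.8333)
z(-4)*(b(10) + S) = (-1/(-4))*(0 - 11/6) = -1*(-¼)*(-11/6) = (¼)*(-11/6) = -11/24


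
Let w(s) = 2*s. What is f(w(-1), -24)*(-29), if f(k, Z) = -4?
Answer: 116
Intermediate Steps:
f(w(-1), -24)*(-29) = -4*(-29) = 116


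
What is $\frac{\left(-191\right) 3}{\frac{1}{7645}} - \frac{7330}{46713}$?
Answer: $- \frac{204630274435}{46713} \approx -4.3806 \cdot 10^{6}$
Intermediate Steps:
$\frac{\left(-191\right) 3}{\frac{1}{7645}} - \frac{7330}{46713} = - 573 \frac{1}{\frac{1}{7645}} - \frac{7330}{46713} = \left(-573\right) 7645 - \frac{7330}{46713} = -4380585 - \frac{7330}{46713} = - \frac{204630274435}{46713}$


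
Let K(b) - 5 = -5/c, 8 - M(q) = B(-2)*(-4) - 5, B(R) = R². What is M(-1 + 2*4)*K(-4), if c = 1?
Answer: 0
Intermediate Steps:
M(q) = 29 (M(q) = 8 - ((-2)²*(-4) - 5) = 8 - (4*(-4) - 5) = 8 - (-16 - 5) = 8 - 1*(-21) = 8 + 21 = 29)
K(b) = 0 (K(b) = 5 - 5/1 = 5 - 5*1 = 5 - 5 = 0)
M(-1 + 2*4)*K(-4) = 29*0 = 0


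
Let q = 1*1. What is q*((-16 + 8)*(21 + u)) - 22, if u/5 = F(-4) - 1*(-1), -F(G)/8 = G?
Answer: -1510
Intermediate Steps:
F(G) = -8*G
q = 1
u = 165 (u = 5*(-8*(-4) - 1*(-1)) = 5*(32 + 1) = 5*33 = 165)
q*((-16 + 8)*(21 + u)) - 22 = 1*((-16 + 8)*(21 + 165)) - 22 = 1*(-8*186) - 22 = 1*(-1488) - 22 = -1488 - 22 = -1510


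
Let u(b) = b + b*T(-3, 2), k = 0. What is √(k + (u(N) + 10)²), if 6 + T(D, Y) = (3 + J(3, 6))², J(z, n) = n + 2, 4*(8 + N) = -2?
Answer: 976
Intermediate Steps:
N = -17/2 (N = -8 + (¼)*(-2) = -8 - ½ = -17/2 ≈ -8.5000)
J(z, n) = 2 + n
T(D, Y) = 115 (T(D, Y) = -6 + (3 + (2 + 6))² = -6 + (3 + 8)² = -6 + 11² = -6 + 121 = 115)
u(b) = 116*b (u(b) = b + b*115 = b + 115*b = 116*b)
√(k + (u(N) + 10)²) = √(0 + (116*(-17/2) + 10)²) = √(0 + (-986 + 10)²) = √(0 + (-976)²) = √(0 + 952576) = √952576 = 976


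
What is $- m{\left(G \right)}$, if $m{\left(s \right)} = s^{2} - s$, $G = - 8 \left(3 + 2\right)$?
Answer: $-1640$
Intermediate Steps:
$G = -40$ ($G = \left(-8\right) 5 = -40$)
$- m{\left(G \right)} = - \left(-40\right) \left(-1 - 40\right) = - \left(-40\right) \left(-41\right) = \left(-1\right) 1640 = -1640$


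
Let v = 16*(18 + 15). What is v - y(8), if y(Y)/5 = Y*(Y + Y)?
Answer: -112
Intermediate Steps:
v = 528 (v = 16*33 = 528)
y(Y) = 10*Y**2 (y(Y) = 5*(Y*(Y + Y)) = 5*(Y*(2*Y)) = 5*(2*Y**2) = 10*Y**2)
v - y(8) = 528 - 10*8**2 = 528 - 10*64 = 528 - 1*640 = 528 - 640 = -112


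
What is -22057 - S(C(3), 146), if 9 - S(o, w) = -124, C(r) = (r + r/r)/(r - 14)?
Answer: -22190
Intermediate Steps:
C(r) = (1 + r)/(-14 + r) (C(r) = (r + 1)/(-14 + r) = (1 + r)/(-14 + r))
S(o, w) = 133 (S(o, w) = 9 - 1*(-124) = 9 + 124 = 133)
-22057 - S(C(3), 146) = -22057 - 1*133 = -22057 - 133 = -22190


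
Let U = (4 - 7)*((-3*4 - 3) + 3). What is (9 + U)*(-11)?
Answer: -495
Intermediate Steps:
U = 36 (U = -3*((-12 - 3) + 3) = -3*(-15 + 3) = -3*(-12) = 36)
(9 + U)*(-11) = (9 + 36)*(-11) = 45*(-11) = -495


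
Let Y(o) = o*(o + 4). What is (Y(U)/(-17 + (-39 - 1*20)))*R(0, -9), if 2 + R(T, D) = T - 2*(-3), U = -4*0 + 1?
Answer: -5/19 ≈ -0.26316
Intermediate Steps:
U = 1 (U = 0 + 1 = 1)
R(T, D) = 4 + T (R(T, D) = -2 + (T - 2*(-3)) = -2 + (T + 6) = -2 + (6 + T) = 4 + T)
Y(o) = o*(4 + o)
(Y(U)/(-17 + (-39 - 1*20)))*R(0, -9) = ((1*(4 + 1))/(-17 + (-39 - 1*20)))*(4 + 0) = ((1*5)/(-17 + (-39 - 20)))*4 = (5/(-17 - 59))*4 = (5/(-76))*4 = -1/76*5*4 = -5/76*4 = -5/19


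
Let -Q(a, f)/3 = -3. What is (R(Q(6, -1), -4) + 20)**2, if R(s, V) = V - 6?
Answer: 100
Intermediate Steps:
Q(a, f) = 9 (Q(a, f) = -3*(-3) = 9)
R(s, V) = -6 + V
(R(Q(6, -1), -4) + 20)**2 = ((-6 - 4) + 20)**2 = (-10 + 20)**2 = 10**2 = 100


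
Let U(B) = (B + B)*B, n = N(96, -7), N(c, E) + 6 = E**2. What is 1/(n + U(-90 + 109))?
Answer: 1/765 ≈ 0.0013072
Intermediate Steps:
N(c, E) = -6 + E**2
n = 43 (n = -6 + (-7)**2 = -6 + 49 = 43)
U(B) = 2*B**2 (U(B) = (2*B)*B = 2*B**2)
1/(n + U(-90 + 109)) = 1/(43 + 2*(-90 + 109)**2) = 1/(43 + 2*19**2) = 1/(43 + 2*361) = 1/(43 + 722) = 1/765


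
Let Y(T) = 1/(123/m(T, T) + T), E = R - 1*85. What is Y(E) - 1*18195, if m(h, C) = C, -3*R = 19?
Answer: -1386150507/76183 ≈ -18195.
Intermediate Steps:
R = -19/3 (R = -⅓*19 = -19/3 ≈ -6.3333)
E = -274/3 (E = -19/3 - 1*85 = -19/3 - 85 = -274/3 ≈ -91.333)
Y(T) = 1/(T + 123/T) (Y(T) = 1/(123/T + T) = 1/(T + 123/T))
Y(E) - 1*18195 = -274/(3*(123 + (-274/3)²)) - 1*18195 = -274/(3*(123 + 75076/9)) - 18195 = -274/(3*76183/9) - 18195 = -274/3*9/76183 - 18195 = -822/76183 - 18195 = -1386150507/76183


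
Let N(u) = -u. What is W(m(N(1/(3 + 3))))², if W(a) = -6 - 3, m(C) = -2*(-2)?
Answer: 81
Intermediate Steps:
m(C) = 4
W(a) = -9
W(m(N(1/(3 + 3))))² = (-9)² = 81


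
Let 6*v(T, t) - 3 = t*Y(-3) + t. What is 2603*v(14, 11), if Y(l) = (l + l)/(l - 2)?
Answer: 177004/15 ≈ 11800.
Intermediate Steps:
Y(l) = 2*l/(-2 + l) (Y(l) = (2*l)/(-2 + l) = 2*l/(-2 + l))
v(T, t) = ½ + 11*t/30 (v(T, t) = ½ + (t*(2*(-3)/(-2 - 3)) + t)/6 = ½ + (t*(2*(-3)/(-5)) + t)/6 = ½ + (t*(2*(-3)*(-⅕)) + t)/6 = ½ + (t*(6/5) + t)/6 = ½ + (6*t/5 + t)/6 = ½ + (11*t/5)/6 = ½ + 11*t/30)
2603*v(14, 11) = 2603*(½ + (11/30)*11) = 2603*(½ + 121/30) = 2603*(68/15) = 177004/15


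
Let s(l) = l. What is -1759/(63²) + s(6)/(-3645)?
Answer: -26483/59535 ≈ -0.44483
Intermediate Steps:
-1759/(63²) + s(6)/(-3645) = -1759/(63²) + 6/(-3645) = -1759/3969 + 6*(-1/3645) = -1759*1/3969 - 2/1215 = -1759/3969 - 2/1215 = -26483/59535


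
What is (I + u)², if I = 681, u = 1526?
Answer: 4870849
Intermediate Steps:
(I + u)² = (681 + 1526)² = 2207² = 4870849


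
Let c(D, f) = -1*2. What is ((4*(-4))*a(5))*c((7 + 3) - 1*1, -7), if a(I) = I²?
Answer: 800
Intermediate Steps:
c(D, f) = -2
((4*(-4))*a(5))*c((7 + 3) - 1*1, -7) = ((4*(-4))*5²)*(-2) = -16*25*(-2) = -400*(-2) = 800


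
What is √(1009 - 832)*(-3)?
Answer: -3*√177 ≈ -39.912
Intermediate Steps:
√(1009 - 832)*(-3) = √177*(-3) = -3*√177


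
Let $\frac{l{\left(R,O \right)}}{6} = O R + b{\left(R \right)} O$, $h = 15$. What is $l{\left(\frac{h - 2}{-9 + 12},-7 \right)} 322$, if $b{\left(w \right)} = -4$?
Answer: $-4508$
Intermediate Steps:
$l{\left(R,O \right)} = - 24 O + 6 O R$ ($l{\left(R,O \right)} = 6 \left(O R - 4 O\right) = 6 \left(- 4 O + O R\right) = - 24 O + 6 O R$)
$l{\left(\frac{h - 2}{-9 + 12},-7 \right)} 322 = 6 \left(-7\right) \left(-4 + \frac{15 - 2}{-9 + 12}\right) 322 = 6 \left(-7\right) \left(-4 + \frac{13}{3}\right) 322 = 6 \left(-7\right) \frac{1}{3} \cdot 322 = \left(-14\right) 322 = -4508$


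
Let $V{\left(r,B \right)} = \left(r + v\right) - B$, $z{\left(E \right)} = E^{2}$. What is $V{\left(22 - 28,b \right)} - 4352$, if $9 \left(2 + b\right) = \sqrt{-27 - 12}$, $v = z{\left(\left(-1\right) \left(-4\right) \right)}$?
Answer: $-4340 - \frac{i \sqrt{39}}{9} \approx -4340.0 - 0.69389 i$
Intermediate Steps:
$v = 16$ ($v = \left(\left(-1\right) \left(-4\right)\right)^{2} = 4^{2} = 16$)
$b = -2 + \frac{i \sqrt{39}}{9}$ ($b = -2 + \frac{\sqrt{-27 - 12}}{9} = -2 + \frac{\sqrt{-39}}{9} = -2 + \frac{i \sqrt{39}}{9} \approx -2.0 + 0.69389 i$)
$V{\left(r,B \right)} = 16 + r - B$ ($V{\left(r,B \right)} = \left(r + 16\right) - B = \left(16 + r\right) - B = 16 + r - B$)
$V{\left(22 - 28,b \right)} - 4352 = \left(16 + \left(22 - 28\right) - \left(-2 + \frac{i \sqrt{39}}{9}\right)\right) - 4352 = \left(16 - 6 + \left(2 - \frac{i \sqrt{39}}{9}\right)\right) - 4352 = \left(12 - \frac{i \sqrt{39}}{9}\right) - 4352 = -4340 - \frac{i \sqrt{39}}{9}$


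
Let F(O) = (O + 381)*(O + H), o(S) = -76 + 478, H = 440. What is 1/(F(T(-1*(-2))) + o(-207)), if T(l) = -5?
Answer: 1/163962 ≈ 6.0990e-6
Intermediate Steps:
o(S) = 402
F(O) = (381 + O)*(440 + O) (F(O) = (O + 381)*(O + 440) = (381 + O)*(440 + O))
1/(F(T(-1*(-2))) + o(-207)) = 1/((167640 + (-5)² + 821*(-5)) + 402) = 1/((167640 + 25 - 4105) + 402) = 1/(163560 + 402) = 1/163962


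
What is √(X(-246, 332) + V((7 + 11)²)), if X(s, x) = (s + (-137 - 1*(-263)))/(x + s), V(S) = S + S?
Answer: 2*√298893/43 ≈ 25.428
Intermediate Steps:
V(S) = 2*S
X(s, x) = (126 + s)/(s + x) (X(s, x) = (s + (-137 + 263))/(s + x) = (s + 126)/(s + x) = (126 + s)/(s + x))
√(X(-246, 332) + V((7 + 11)²)) = √((126 - 246)/(-246 + 332) + 2*(7 + 11)²) = √(-120/86 + 2*18²) = √((1/86)*(-120) + 2*324) = √(-60/43 + 648) = √(27804/43) = 2*√298893/43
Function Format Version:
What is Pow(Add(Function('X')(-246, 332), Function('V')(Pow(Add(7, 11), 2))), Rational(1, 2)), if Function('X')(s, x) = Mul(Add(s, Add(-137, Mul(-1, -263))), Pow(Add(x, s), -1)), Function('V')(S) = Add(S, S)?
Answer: Mul(Rational(2, 43), Pow(298893, Rational(1, 2))) ≈ 25.428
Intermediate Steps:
Function('V')(S) = Mul(2, S)
Function('X')(s, x) = Mul(Pow(Add(s, x), -1), Add(126, s)) (Function('X')(s, x) = Mul(Add(s, Add(-137, 263)), Pow(Add(s, x), -1)) = Mul(Add(s, 126), Pow(Add(s, x), -1)) = Mul(Add(126, s), Pow(Add(s, x), -1)) = Mul(Pow(Add(s, x), -1), Add(126, s)))
Pow(Add(Function('X')(-246, 332), Function('V')(Pow(Add(7, 11), 2))), Rational(1, 2)) = Pow(Add(Mul(Pow(Add(-246, 332), -1), Add(126, -246)), Mul(2, Pow(Add(7, 11), 2))), Rational(1, 2)) = Pow(Add(Mul(Pow(86, -1), -120), Mul(2, Pow(18, 2))), Rational(1, 2)) = Pow(Add(Mul(Rational(1, 86), -120), Mul(2, 324)), Rational(1, 2)) = Pow(Add(Rational(-60, 43), 648), Rational(1, 2)) = Pow(Rational(27804, 43), Rational(1, 2)) = Mul(Rational(2, 43), Pow(298893, Rational(1, 2)))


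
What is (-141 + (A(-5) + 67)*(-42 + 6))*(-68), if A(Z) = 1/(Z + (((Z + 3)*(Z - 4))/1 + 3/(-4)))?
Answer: 8516388/49 ≈ 1.7380e+5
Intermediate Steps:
A(Z) = 1/(-¾ + Z + (-4 + Z)*(3 + Z)) (A(Z) = 1/(Z + (((3 + Z)*(-4 + Z))*1 + 3*(-¼))) = 1/(Z + (((-4 + Z)*(3 + Z))*1 - ¾)) = 1/(Z + ((-4 + Z)*(3 + Z) - ¾)) = 1/(Z + (-¾ + (-4 + Z)*(3 + Z))) = 1/(-¾ + Z + (-4 + Z)*(3 + Z)))
(-141 + (A(-5) + 67)*(-42 + 6))*(-68) = (-141 + (4/(-51 + 4*(-5)²) + 67)*(-42 + 6))*(-68) = (-141 + (4/(-51 + 4*25) + 67)*(-36))*(-68) = (-141 + (4/(-51 + 100) + 67)*(-36))*(-68) = (-141 + (4/49 + 67)*(-36))*(-68) = (-141 + (3287/49)*(-36))*(-68) = (-141 - 118332/49)*(-68) = -125241/49*(-68) = 8516388/49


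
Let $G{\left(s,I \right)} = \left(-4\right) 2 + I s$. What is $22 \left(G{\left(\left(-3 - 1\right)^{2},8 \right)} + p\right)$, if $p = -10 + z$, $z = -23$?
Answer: $1914$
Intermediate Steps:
$p = -33$ ($p = -10 - 23 = -33$)
$G{\left(s,I \right)} = -8 + I s$
$22 \left(G{\left(\left(-3 - 1\right)^{2},8 \right)} + p\right) = 22 \left(\left(-8 + 8 \left(-3 - 1\right)^{2}\right) - 33\right) = 22 \left(\left(-8 + 8 \left(-4\right)^{2}\right) - 33\right) = 22 \left(\left(-8 + 8 \cdot 16\right) - 33\right) = 22 \left(\left(-8 + 128\right) - 33\right) = 22 \left(120 - 33\right) = 22 \cdot 87 = 1914$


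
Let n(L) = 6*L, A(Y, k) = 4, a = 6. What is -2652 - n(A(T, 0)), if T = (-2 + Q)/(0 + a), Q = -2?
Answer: -2676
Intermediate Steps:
T = -2/3 (T = (-2 - 2)/(0 + 6) = -4/6 = -4*1/6 = -2/3 ≈ -0.66667)
-2652 - n(A(T, 0)) = -2652 - 6*4 = -2652 - 1*24 = -2652 - 24 = -2676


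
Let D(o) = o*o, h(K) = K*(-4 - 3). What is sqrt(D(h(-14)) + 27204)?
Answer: 2*sqrt(9202) ≈ 191.85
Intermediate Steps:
h(K) = -7*K (h(K) = K*(-7) = -7*K)
D(o) = o**2
sqrt(D(h(-14)) + 27204) = sqrt((-7*(-14))**2 + 27204) = sqrt(98**2 + 27204) = sqrt(9604 + 27204) = sqrt(36808) = 2*sqrt(9202)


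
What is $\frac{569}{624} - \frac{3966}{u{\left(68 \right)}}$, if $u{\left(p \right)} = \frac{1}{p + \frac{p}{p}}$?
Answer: $- \frac{170759527}{624} \approx -2.7365 \cdot 10^{5}$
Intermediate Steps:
$u{\left(p \right)} = \frac{1}{1 + p}$ ($u{\left(p \right)} = \frac{1}{p + 1} = \frac{1}{1 + p}$)
$\frac{569}{624} - \frac{3966}{u{\left(68 \right)}} = \frac{569}{624} - \frac{3966}{\frac{1}{1 + 68}} = 569 \cdot \frac{1}{624} - \frac{3966}{\frac{1}{69}} = \frac{569}{624} - 3966 \frac{1}{\frac{1}{69}} = \frac{569}{624} - 273654 = - \frac{170759527}{624}$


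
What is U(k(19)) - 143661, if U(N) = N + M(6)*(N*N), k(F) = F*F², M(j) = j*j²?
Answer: 10161773494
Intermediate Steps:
M(j) = j³
k(F) = F³
U(N) = N + 216*N² (U(N) = N + 6³*(N*N) = N + 216*N²)
U(k(19)) - 143661 = 19³*(1 + 216*19³) - 143661 = 6859*(1 + 216*6859) - 143661 = 6859*(1 + 1481544) - 143661 = 6859*1481545 - 143661 = 10161917155 - 143661 = 10161773494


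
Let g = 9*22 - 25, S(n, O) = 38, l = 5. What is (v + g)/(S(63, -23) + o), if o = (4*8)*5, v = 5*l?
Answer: 1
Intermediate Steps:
g = 173 (g = 198 - 25 = 173)
v = 25 (v = 5*5 = 25)
o = 160 (o = 32*5 = 160)
(v + g)/(S(63, -23) + o) = (25 + 173)/(38 + 160) = 198/198 = 198*(1/198) = 1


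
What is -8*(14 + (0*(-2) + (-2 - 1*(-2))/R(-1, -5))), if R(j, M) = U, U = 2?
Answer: -112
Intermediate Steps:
R(j, M) = 2
-8*(14 + (0*(-2) + (-2 - 1*(-2))/R(-1, -5))) = -8*(14 + (0*(-2) + (-2 - 1*(-2))/2)) = -8*(14 + (0 + (-2 + 2)*(½))) = -8*(14 + (0 + 0*(½))) = -8*(14 + (0 + 0)) = -8*(14 + 0) = -8*14 = -112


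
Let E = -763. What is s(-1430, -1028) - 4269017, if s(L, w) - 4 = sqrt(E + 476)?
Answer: -4269013 + I*sqrt(287) ≈ -4.269e+6 + 16.941*I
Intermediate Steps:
s(L, w) = 4 + I*sqrt(287) (s(L, w) = 4 + sqrt(-763 + 476) = 4 + sqrt(-287) = 4 + I*sqrt(287))
s(-1430, -1028) - 4269017 = (4 + I*sqrt(287)) - 4269017 = -4269013 + I*sqrt(287)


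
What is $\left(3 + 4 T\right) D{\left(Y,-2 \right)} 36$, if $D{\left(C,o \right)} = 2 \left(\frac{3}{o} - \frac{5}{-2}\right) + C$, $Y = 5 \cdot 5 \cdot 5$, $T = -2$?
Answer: $-22860$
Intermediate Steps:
$Y = 125$ ($Y = 25 \cdot 5 = 125$)
$D{\left(C,o \right)} = 5 + C + \frac{6}{o}$ ($D{\left(C,o \right)} = 2 \left(\frac{3}{o} - - \frac{5}{2}\right) + C = 2 \left(\frac{3}{o} + \frac{5}{2}\right) + C = 2 \left(\frac{5}{2} + \frac{3}{o}\right) + C = \left(5 + \frac{6}{o}\right) + C = 5 + C + \frac{6}{o}$)
$\left(3 + 4 T\right) D{\left(Y,-2 \right)} 36 = \left(3 + 4 \left(-2\right)\right) \left(5 + 125 + \frac{6}{-2}\right) 36 = \left(3 - 8\right) \left(5 + 125 + 6 \left(- \frac{1}{2}\right)\right) 36 = - 5 \left(5 + 125 - 3\right) 36 = \left(-5\right) 127 \cdot 36 = \left(-635\right) 36 = -22860$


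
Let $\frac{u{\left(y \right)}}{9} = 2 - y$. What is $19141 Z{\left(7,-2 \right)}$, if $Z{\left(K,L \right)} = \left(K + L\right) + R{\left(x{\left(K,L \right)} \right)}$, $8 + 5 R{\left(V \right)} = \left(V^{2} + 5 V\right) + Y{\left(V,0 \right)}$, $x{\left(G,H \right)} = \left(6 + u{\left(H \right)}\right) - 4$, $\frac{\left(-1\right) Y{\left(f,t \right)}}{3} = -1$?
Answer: $\frac{31659214}{5} \approx 6.3318 \cdot 10^{6}$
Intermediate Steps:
$u{\left(y \right)} = 18 - 9 y$ ($u{\left(y \right)} = 9 \left(2 - y\right) = 18 - 9 y$)
$Y{\left(f,t \right)} = 3$ ($Y{\left(f,t \right)} = \left(-3\right) \left(-1\right) = 3$)
$x{\left(G,H \right)} = 20 - 9 H$ ($x{\left(G,H \right)} = \left(6 - \left(-18 + 9 H\right)\right) - 4 = \left(24 - 9 H\right) - 4 = 20 - 9 H$)
$R{\left(V \right)} = -1 + V + \frac{V^{2}}{5}$ ($R{\left(V \right)} = - \frac{8}{5} + \frac{\left(V^{2} + 5 V\right) + 3}{5} = - \frac{8}{5} + \frac{3 + V^{2} + 5 V}{5} = - \frac{8}{5} + \left(\frac{3}{5} + V + \frac{V^{2}}{5}\right) = -1 + V + \frac{V^{2}}{5}$)
$Z{\left(K,L \right)} = 19 + K - 8 L + \frac{\left(20 - 9 L\right)^{2}}{5}$ ($Z{\left(K,L \right)} = \left(K + L\right) - \left(-19 + 9 L - \frac{\left(20 - 9 L\right)^{2}}{5}\right) = \left(K + L\right) + \left(19 - 9 L + \frac{\left(20 - 9 L\right)^{2}}{5}\right) = 19 + K - 8 L + \frac{\left(20 - 9 L\right)^{2}}{5}$)
$19141 Z{\left(7,-2 \right)} = 19141 \left(99 + 7 - -160 + \frac{81 \left(-2\right)^{2}}{5}\right) = 19141 \left(99 + 7 + 160 + \frac{81}{5} \cdot 4\right) = 19141 \left(99 + 7 + 160 + \frac{324}{5}\right) = 19141 \cdot \frac{1654}{5} = \frac{31659214}{5}$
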